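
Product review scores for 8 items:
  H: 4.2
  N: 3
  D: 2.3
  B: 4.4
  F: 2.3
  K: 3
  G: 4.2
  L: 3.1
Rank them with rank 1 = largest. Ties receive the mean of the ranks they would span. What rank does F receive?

Sorted (descending): 4.4, 4.2, 4.2, 3.1, 3, 3, 2.3, 2.3
The 2 values of 4.2 occupy positions 2–3 → average rank (2+3)/2 = 2.5.
The 2 values of 3 occupy positions 5–6 → average rank (5+6)/2 = 5.5.
The 2 values of 2.3 occupy positions 7–8 → average rank (7+8)/2 = 7.5.
F has value 2.3 → rank 7.5.

7.5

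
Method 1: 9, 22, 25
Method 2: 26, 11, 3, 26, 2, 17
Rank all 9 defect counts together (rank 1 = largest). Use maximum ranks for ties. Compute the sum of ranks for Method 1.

Sorted (descending): 26, 26, 25, 22, 17, 11, 9, 3, 2
The 2 values of 26 occupy positions 1–2 → each gets rank 2.
Method 1 values → pooled ranks: 9→7, 22→4, 25→3
Rank sum = 7 + 4 + 3 = 14

14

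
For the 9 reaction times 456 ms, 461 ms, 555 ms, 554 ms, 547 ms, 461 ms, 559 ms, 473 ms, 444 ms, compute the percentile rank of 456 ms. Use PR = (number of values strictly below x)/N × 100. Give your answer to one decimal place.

11.1

N = 9.
Strictly below 456: 1. Equal to 456: 1.
PR = 1/9 × 100 = 11.1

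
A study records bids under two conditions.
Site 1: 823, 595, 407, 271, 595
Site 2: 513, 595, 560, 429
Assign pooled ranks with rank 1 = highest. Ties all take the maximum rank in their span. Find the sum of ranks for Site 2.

Sorted (descending): 823, 595, 595, 595, 560, 513, 429, 407, 271
The 3 values of 595 occupy positions 2–4 → each gets rank 4.
Site 2 values → pooled ranks: 513→6, 595→4, 560→5, 429→7
Rank sum = 6 + 4 + 5 + 7 = 22

22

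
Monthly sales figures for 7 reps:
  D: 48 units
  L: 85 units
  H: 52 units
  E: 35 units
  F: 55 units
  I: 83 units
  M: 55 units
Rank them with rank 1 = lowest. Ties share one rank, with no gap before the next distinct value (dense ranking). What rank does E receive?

Sorted (ascending): 35, 48, 52, 55, 55, 83, 85
The 2 values of 55 share dense rank 4.
Remaining distinct values take the next consecutive integers.
E has value 35 units → rank 1.

1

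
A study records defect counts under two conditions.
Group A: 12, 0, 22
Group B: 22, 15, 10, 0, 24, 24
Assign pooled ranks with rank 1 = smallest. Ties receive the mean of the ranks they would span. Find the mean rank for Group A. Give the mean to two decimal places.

Sorted (ascending): 0, 0, 10, 12, 15, 22, 22, 24, 24
The 2 values of 0 occupy positions 1–2 → average rank (1+2)/2 = 1.5.
The 2 values of 22 occupy positions 6–7 → average rank (6+7)/2 = 6.5.
The 2 values of 24 occupy positions 8–9 → average rank (8+9)/2 = 8.5.
Group A values → pooled ranks: 12→4, 0→1.5, 22→6.5
Mean rank = (4 + 1.5 + 6.5) / 3 = 4.00

4.00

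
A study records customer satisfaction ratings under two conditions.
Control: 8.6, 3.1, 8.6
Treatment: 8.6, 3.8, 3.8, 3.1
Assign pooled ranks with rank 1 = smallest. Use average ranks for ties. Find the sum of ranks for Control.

13.5

Sorted (ascending): 3.1, 3.1, 3.8, 3.8, 8.6, 8.6, 8.6
The 2 values of 3.1 occupy positions 1–2 → average rank (1+2)/2 = 1.5.
The 2 values of 3.8 occupy positions 3–4 → average rank (3+4)/2 = 3.5.
The 3 values of 8.6 occupy positions 5–7 → average rank 6.
Control values → pooled ranks: 8.6→6, 3.1→1.5, 8.6→6
Rank sum = 6 + 1.5 + 6 = 13.5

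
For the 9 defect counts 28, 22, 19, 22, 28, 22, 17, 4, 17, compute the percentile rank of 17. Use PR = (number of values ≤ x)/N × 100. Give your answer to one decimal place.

N = 9.
Strictly below 17: 1. Equal to 17: 2.
PR = 3/9 × 100 = 33.3

33.3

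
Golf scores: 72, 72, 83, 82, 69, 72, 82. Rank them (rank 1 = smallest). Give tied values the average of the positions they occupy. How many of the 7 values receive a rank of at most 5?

4

Sorted (ascending): 69, 72, 72, 72, 82, 82, 83
The 3 values of 72 occupy positions 2–4 → average rank 3.
The 2 values of 82 occupy positions 5–6 → average rank (5+6)/2 = 5.5.
Ranks ≤ 5: {1, 3, 3, 3} → 4 values.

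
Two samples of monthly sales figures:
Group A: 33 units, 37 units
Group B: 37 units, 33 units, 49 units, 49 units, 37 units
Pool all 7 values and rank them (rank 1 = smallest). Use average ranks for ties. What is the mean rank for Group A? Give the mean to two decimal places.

2.75

Sorted (ascending): 33, 33, 37, 37, 37, 49, 49
The 2 values of 33 occupy positions 1–2 → average rank (1+2)/2 = 1.5.
The 3 values of 37 occupy positions 3–5 → average rank 4.
The 2 values of 49 occupy positions 6–7 → average rank (6+7)/2 = 6.5.
Group A values → pooled ranks: 33→1.5, 37→4
Mean rank = (1.5 + 4) / 2 = 2.75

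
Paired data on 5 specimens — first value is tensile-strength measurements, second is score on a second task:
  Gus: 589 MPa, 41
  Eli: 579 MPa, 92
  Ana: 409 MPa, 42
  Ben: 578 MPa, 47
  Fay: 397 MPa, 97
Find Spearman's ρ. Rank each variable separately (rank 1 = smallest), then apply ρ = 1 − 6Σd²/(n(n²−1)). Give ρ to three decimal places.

-0.600

Ranks of variable 1: 5, 4, 2, 3, 1
Ranks of variable 2: 1, 4, 2, 3, 5
d = r₁ − r₂: 4, 0, 0, 0, -4
d²: 16, 0, 0, 0, 16; Σd² = 32
ρ = 1 − 6·32/(5·24) = 1 − 192/120 = -0.600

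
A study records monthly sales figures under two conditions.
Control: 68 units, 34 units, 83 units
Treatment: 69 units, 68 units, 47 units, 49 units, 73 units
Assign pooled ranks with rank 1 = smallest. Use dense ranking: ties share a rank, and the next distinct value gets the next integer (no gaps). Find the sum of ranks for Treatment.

Sorted (ascending): 34, 47, 49, 68, 68, 69, 73, 83
The 2 values of 68 share dense rank 4.
Remaining distinct values take the next consecutive integers.
Treatment values → pooled ranks: 69→5, 68→4, 47→2, 49→3, 73→6
Rank sum = 5 + 4 + 2 + 3 + 6 = 20

20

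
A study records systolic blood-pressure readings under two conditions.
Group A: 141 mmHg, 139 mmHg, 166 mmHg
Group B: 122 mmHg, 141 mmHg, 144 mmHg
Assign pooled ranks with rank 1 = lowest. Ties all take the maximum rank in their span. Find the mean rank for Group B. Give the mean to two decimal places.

Sorted (ascending): 122, 139, 141, 141, 144, 166
The 2 values of 141 occupy positions 3–4 → each gets rank 4.
Group B values → pooled ranks: 122→1, 141→4, 144→5
Mean rank = (1 + 4 + 5) / 3 = 3.33

3.33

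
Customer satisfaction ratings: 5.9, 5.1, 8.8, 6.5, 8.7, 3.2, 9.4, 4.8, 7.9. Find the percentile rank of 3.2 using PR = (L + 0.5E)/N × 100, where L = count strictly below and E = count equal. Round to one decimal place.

N = 9.
Strictly below 3.2: 0. Equal to 3.2: 1.
PR = (0 + 0.5·1)/9 × 100 = 5.6

5.6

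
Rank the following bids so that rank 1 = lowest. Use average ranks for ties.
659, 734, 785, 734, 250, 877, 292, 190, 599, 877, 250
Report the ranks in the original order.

Sorted (ascending): 190, 250, 250, 292, 599, 659, 734, 734, 785, 877, 877
The 2 values of 250 occupy positions 2–3 → average rank (2+3)/2 = 2.5.
The 2 values of 734 occupy positions 7–8 → average rank (7+8)/2 = 7.5.
The 2 values of 877 occupy positions 10–11 → average rank (10+11)/2 = 10.5.

6, 7.5, 9, 7.5, 2.5, 10.5, 4, 1, 5, 10.5, 2.5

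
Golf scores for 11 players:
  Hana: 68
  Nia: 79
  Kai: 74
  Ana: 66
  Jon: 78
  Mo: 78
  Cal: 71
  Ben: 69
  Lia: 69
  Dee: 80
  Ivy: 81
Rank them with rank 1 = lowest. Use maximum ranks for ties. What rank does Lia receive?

4

Sorted (ascending): 66, 68, 69, 69, 71, 74, 78, 78, 79, 80, 81
The 2 values of 69 occupy positions 3–4 → each gets rank 4.
The 2 values of 78 occupy positions 7–8 → each gets rank 8.
Lia has value 69 → rank 4.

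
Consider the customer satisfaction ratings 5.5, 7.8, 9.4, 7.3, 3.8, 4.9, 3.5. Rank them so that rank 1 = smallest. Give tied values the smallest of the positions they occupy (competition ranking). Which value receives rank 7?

Sorted (ascending): 3.5, 3.8, 4.9, 5.5, 7.3, 7.8, 9.4
No ties — each value takes its position as its rank.
Rank 7 → value 9.4.

9.4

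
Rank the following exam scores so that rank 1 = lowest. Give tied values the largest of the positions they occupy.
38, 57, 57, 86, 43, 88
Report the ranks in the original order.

Sorted (ascending): 38, 43, 57, 57, 86, 88
The 2 values of 57 occupy positions 3–4 → each gets rank 4.

1, 4, 4, 5, 2, 6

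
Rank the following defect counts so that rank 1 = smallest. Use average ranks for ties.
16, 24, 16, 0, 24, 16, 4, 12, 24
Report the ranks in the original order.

Sorted (ascending): 0, 4, 12, 16, 16, 16, 24, 24, 24
The 3 values of 16 occupy positions 4–6 → average rank 5.
The 3 values of 24 occupy positions 7–9 → average rank 8.

5, 8, 5, 1, 8, 5, 2, 3, 8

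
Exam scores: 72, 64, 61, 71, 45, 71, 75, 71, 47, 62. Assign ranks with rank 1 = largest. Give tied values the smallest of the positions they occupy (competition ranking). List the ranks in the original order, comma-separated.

2, 6, 8, 3, 10, 3, 1, 3, 9, 7

Sorted (descending): 75, 72, 71, 71, 71, 64, 62, 61, 47, 45
The 3 values of 71 occupy positions 3–5 → each gets rank 3.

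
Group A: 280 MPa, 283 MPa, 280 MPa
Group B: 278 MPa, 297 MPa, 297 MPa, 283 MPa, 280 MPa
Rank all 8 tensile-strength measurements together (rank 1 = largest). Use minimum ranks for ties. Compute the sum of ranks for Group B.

Sorted (descending): 297, 297, 283, 283, 280, 280, 280, 278
The 2 values of 297 occupy positions 1–2 → each gets rank 1.
The 2 values of 283 occupy positions 3–4 → each gets rank 3.
The 3 values of 280 occupy positions 5–7 → each gets rank 5.
Group B values → pooled ranks: 278→8, 297→1, 297→1, 283→3, 280→5
Rank sum = 8 + 1 + 1 + 3 + 5 = 18

18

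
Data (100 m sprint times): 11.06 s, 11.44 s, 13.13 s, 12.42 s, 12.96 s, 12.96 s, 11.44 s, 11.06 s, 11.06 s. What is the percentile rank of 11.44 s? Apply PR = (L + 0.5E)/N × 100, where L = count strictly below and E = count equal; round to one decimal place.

N = 9.
Strictly below 11.44: 3. Equal to 11.44: 2.
PR = (3 + 0.5·2)/9 × 100 = 44.4

44.4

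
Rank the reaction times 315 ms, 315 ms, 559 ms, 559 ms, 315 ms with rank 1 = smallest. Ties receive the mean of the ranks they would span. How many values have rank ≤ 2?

3

Sorted (ascending): 315, 315, 315, 559, 559
The 3 values of 315 occupy positions 1–3 → average rank 2.
The 2 values of 559 occupy positions 4–5 → average rank (4+5)/2 = 4.5.
Ranks ≤ 2: {2, 2, 2} → 3 values.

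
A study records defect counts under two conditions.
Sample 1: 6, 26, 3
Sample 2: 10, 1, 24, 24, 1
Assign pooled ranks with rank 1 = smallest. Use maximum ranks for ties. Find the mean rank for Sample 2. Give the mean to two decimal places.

4.60

Sorted (ascending): 1, 1, 3, 6, 10, 24, 24, 26
The 2 values of 1 occupy positions 1–2 → each gets rank 2.
The 2 values of 24 occupy positions 6–7 → each gets rank 7.
Sample 2 values → pooled ranks: 10→5, 1→2, 24→7, 24→7, 1→2
Mean rank = (5 + 2 + 7 + 7 + 2) / 5 = 4.60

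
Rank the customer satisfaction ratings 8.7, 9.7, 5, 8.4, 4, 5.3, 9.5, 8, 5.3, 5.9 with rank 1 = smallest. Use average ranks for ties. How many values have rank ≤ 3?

Sorted (ascending): 4, 5, 5.3, 5.3, 5.9, 8, 8.4, 8.7, 9.5, 9.7
The 2 values of 5.3 occupy positions 3–4 → average rank (3+4)/2 = 3.5.
Ranks ≤ 3: {1, 2} → 2 values.

2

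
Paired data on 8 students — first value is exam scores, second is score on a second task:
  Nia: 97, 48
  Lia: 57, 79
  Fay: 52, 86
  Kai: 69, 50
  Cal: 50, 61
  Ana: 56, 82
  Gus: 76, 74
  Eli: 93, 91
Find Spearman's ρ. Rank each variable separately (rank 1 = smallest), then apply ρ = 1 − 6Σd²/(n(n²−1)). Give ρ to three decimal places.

-0.214

Ranks of variable 1: 8, 4, 2, 5, 1, 3, 6, 7
Ranks of variable 2: 1, 5, 7, 2, 3, 6, 4, 8
d = r₁ − r₂: 7, -1, -5, 3, -2, -3, 2, -1
d²: 49, 1, 25, 9, 4, 9, 4, 1; Σd² = 102
ρ = 1 − 6·102/(8·63) = 1 − 612/504 = -0.214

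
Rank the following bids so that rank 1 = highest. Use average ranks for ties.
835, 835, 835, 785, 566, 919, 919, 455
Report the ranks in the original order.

4, 4, 4, 6, 7, 1.5, 1.5, 8

Sorted (descending): 919, 919, 835, 835, 835, 785, 566, 455
The 2 values of 919 occupy positions 1–2 → average rank (1+2)/2 = 1.5.
The 3 values of 835 occupy positions 3–5 → average rank 4.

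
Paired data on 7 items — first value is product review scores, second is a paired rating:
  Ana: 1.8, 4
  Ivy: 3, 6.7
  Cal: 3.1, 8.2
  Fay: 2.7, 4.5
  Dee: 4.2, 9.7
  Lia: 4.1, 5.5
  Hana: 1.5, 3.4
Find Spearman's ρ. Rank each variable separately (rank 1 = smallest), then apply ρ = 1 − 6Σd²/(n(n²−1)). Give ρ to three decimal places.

Ranks of variable 1: 2, 4, 5, 3, 7, 6, 1
Ranks of variable 2: 2, 5, 6, 3, 7, 4, 1
d = r₁ − r₂: 0, -1, -1, 0, 0, 2, 0
d²: 0, 1, 1, 0, 0, 4, 0; Σd² = 6
ρ = 1 − 6·6/(7·48) = 1 − 36/336 = 0.893

0.893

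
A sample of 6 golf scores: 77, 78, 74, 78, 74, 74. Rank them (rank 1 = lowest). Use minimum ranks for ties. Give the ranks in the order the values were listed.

4, 5, 1, 5, 1, 1

Sorted (ascending): 74, 74, 74, 77, 78, 78
The 3 values of 74 occupy positions 1–3 → each gets rank 1.
The 2 values of 78 occupy positions 5–6 → each gets rank 5.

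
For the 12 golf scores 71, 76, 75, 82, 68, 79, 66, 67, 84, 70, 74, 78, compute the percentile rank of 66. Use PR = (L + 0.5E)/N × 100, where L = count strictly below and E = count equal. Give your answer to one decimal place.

N = 12.
Strictly below 66: 0. Equal to 66: 1.
PR = (0 + 0.5·1)/12 × 100 = 4.2

4.2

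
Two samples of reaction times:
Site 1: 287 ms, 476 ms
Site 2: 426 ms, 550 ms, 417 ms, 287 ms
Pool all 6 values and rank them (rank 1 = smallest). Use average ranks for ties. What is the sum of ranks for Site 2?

Sorted (ascending): 287, 287, 417, 426, 476, 550
The 2 values of 287 occupy positions 1–2 → average rank (1+2)/2 = 1.5.
Site 2 values → pooled ranks: 426→4, 550→6, 417→3, 287→1.5
Rank sum = 4 + 6 + 3 + 1.5 = 14.5

14.5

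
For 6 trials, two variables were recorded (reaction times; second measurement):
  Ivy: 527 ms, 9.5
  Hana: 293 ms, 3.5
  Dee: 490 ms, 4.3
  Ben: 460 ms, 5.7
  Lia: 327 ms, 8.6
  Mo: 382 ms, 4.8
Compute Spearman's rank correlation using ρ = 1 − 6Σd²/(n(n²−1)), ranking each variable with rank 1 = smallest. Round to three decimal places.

0.486

Ranks of variable 1: 6, 1, 5, 4, 2, 3
Ranks of variable 2: 6, 1, 2, 4, 5, 3
d = r₁ − r₂: 0, 0, 3, 0, -3, 0
d²: 0, 0, 9, 0, 9, 0; Σd² = 18
ρ = 1 − 6·18/(6·35) = 1 − 108/210 = 0.486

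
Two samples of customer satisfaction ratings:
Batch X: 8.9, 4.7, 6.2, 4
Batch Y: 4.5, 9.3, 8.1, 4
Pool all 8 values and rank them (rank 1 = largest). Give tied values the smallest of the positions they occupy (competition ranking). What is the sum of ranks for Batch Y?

Sorted (descending): 9.3, 8.9, 8.1, 6.2, 4.7, 4.5, 4, 4
The 2 values of 4 occupy positions 7–8 → each gets rank 7.
Batch Y values → pooled ranks: 4.5→6, 9.3→1, 8.1→3, 4→7
Rank sum = 6 + 1 + 3 + 7 = 17

17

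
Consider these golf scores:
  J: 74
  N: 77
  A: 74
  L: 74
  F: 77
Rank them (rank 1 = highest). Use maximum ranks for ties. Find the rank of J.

Sorted (descending): 77, 77, 74, 74, 74
The 2 values of 77 occupy positions 1–2 → each gets rank 2.
The 3 values of 74 occupy positions 3–5 → each gets rank 5.
J has value 74 → rank 5.

5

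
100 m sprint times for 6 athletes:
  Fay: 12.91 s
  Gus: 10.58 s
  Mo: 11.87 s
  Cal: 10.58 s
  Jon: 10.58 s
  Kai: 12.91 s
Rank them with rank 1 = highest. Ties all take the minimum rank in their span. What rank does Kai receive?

1

Sorted (descending): 12.91, 12.91, 11.87, 10.58, 10.58, 10.58
The 2 values of 12.91 occupy positions 1–2 → each gets rank 1.
The 3 values of 10.58 occupy positions 4–6 → each gets rank 4.
Kai has value 12.91 s → rank 1.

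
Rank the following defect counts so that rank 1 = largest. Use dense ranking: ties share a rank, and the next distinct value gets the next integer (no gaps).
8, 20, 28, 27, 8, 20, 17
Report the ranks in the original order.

Sorted (descending): 28, 27, 20, 20, 17, 8, 8
The 2 values of 20 share dense rank 3.
The 2 values of 8 share dense rank 5.
Remaining distinct values take the next consecutive integers.

5, 3, 1, 2, 5, 3, 4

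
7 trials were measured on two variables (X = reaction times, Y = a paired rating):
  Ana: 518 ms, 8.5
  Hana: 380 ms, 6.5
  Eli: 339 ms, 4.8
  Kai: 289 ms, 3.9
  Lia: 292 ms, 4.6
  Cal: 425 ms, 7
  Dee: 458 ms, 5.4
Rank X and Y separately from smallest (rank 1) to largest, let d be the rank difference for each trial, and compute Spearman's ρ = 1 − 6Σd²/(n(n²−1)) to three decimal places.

Ranks of variable 1: 7, 4, 3, 1, 2, 5, 6
Ranks of variable 2: 7, 5, 3, 1, 2, 6, 4
d = r₁ − r₂: 0, -1, 0, 0, 0, -1, 2
d²: 0, 1, 0, 0, 0, 1, 4; Σd² = 6
ρ = 1 − 6·6/(7·48) = 1 − 36/336 = 0.893

0.893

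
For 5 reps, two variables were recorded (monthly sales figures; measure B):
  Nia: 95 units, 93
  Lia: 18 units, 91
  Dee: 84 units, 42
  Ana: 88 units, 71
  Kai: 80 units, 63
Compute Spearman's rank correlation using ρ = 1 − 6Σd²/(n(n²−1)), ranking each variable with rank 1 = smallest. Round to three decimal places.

Ranks of variable 1: 5, 1, 3, 4, 2
Ranks of variable 2: 5, 4, 1, 3, 2
d = r₁ − r₂: 0, -3, 2, 1, 0
d²: 0, 9, 4, 1, 0; Σd² = 14
ρ = 1 − 6·14/(5·24) = 1 − 84/120 = 0.300

0.300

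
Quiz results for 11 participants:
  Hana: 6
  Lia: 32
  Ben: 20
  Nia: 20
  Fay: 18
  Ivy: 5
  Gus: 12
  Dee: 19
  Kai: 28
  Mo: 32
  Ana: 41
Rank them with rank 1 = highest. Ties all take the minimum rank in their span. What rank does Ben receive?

5

Sorted (descending): 41, 32, 32, 28, 20, 20, 19, 18, 12, 6, 5
The 2 values of 32 occupy positions 2–3 → each gets rank 2.
The 2 values of 20 occupy positions 5–6 → each gets rank 5.
Ben has value 20 → rank 5.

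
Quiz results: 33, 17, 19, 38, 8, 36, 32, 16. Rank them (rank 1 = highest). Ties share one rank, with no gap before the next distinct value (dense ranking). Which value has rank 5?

Sorted (descending): 38, 36, 33, 32, 19, 17, 16, 8
No ties — each value takes its position as its rank.
Rank 5 → value 19.

19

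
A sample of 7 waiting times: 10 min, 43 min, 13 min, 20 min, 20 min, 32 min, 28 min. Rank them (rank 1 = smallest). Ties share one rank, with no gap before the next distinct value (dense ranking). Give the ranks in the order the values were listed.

1, 6, 2, 3, 3, 5, 4

Sorted (ascending): 10, 13, 20, 20, 28, 32, 43
The 2 values of 20 share dense rank 3.
Remaining distinct values take the next consecutive integers.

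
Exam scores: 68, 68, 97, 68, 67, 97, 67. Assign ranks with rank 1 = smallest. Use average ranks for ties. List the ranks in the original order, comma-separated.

Sorted (ascending): 67, 67, 68, 68, 68, 97, 97
The 2 values of 67 occupy positions 1–2 → average rank (1+2)/2 = 1.5.
The 3 values of 68 occupy positions 3–5 → average rank 4.
The 2 values of 97 occupy positions 6–7 → average rank (6+7)/2 = 6.5.

4, 4, 6.5, 4, 1.5, 6.5, 1.5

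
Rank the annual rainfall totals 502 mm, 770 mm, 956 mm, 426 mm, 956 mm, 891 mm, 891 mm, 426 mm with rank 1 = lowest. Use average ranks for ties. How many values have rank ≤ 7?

6

Sorted (ascending): 426, 426, 502, 770, 891, 891, 956, 956
The 2 values of 426 occupy positions 1–2 → average rank (1+2)/2 = 1.5.
The 2 values of 891 occupy positions 5–6 → average rank (5+6)/2 = 5.5.
The 2 values of 956 occupy positions 7–8 → average rank (7+8)/2 = 7.5.
Ranks ≤ 7: {1.5, 1.5, 3, 4, 5.5, 5.5} → 6 values.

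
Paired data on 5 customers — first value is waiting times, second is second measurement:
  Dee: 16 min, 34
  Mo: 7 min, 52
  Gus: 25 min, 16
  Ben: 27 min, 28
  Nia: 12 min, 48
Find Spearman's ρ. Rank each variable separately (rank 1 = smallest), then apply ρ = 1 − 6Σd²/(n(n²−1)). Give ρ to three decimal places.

Ranks of variable 1: 3, 1, 4, 5, 2
Ranks of variable 2: 3, 5, 1, 2, 4
d = r₁ − r₂: 0, -4, 3, 3, -2
d²: 0, 16, 9, 9, 4; Σd² = 38
ρ = 1 − 6·38/(5·24) = 1 − 228/120 = -0.900

-0.900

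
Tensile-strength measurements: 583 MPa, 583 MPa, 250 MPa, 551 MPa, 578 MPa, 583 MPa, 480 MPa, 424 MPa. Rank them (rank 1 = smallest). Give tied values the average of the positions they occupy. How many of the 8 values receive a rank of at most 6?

Sorted (ascending): 250, 424, 480, 551, 578, 583, 583, 583
The 3 values of 583 occupy positions 6–8 → average rank 7.
Ranks ≤ 6: {1, 2, 3, 4, 5} → 5 values.

5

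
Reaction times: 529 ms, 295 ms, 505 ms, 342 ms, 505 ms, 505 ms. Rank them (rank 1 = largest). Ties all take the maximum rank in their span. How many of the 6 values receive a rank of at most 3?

Sorted (descending): 529, 505, 505, 505, 342, 295
The 3 values of 505 occupy positions 2–4 → each gets rank 4.
Ranks ≤ 3: {1} → 1 value.

1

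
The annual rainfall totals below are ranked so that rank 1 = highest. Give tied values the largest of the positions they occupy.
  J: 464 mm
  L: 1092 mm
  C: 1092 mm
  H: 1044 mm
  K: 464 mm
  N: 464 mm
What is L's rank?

2

Sorted (descending): 1092, 1092, 1044, 464, 464, 464
The 2 values of 1092 occupy positions 1–2 → each gets rank 2.
The 3 values of 464 occupy positions 4–6 → each gets rank 6.
L has value 1092 mm → rank 2.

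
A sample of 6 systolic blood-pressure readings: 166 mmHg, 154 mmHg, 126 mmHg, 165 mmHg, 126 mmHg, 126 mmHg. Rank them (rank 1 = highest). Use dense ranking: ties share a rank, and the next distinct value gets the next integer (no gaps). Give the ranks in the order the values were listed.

Sorted (descending): 166, 165, 154, 126, 126, 126
The 3 values of 126 share dense rank 4.
Remaining distinct values take the next consecutive integers.

1, 3, 4, 2, 4, 4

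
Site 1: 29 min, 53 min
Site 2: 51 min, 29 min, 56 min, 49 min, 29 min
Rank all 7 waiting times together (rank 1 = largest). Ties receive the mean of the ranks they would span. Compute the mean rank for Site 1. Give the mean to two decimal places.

4.00

Sorted (descending): 56, 53, 51, 49, 29, 29, 29
The 3 values of 29 occupy positions 5–7 → average rank 6.
Site 1 values → pooled ranks: 29→6, 53→2
Mean rank = (6 + 2) / 2 = 4.00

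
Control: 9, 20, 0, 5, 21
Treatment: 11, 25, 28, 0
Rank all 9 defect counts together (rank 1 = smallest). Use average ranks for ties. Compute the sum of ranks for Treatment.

Sorted (ascending): 0, 0, 5, 9, 11, 20, 21, 25, 28
The 2 values of 0 occupy positions 1–2 → average rank (1+2)/2 = 1.5.
Treatment values → pooled ranks: 11→5, 25→8, 28→9, 0→1.5
Rank sum = 5 + 8 + 9 + 1.5 = 23.5

23.5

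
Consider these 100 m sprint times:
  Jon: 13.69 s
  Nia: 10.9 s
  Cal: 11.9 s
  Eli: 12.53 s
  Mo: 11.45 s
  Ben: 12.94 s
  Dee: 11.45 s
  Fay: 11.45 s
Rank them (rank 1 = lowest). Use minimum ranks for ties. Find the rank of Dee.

2

Sorted (ascending): 10.9, 11.45, 11.45, 11.45, 11.9, 12.53, 12.94, 13.69
The 3 values of 11.45 occupy positions 2–4 → each gets rank 2.
Dee has value 11.45 s → rank 2.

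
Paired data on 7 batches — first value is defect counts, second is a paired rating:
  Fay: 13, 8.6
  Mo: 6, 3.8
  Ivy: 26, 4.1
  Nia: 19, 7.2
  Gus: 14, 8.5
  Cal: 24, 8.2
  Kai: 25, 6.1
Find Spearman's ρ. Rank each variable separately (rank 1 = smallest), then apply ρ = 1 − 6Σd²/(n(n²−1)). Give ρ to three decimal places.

-0.214

Ranks of variable 1: 2, 1, 7, 4, 3, 5, 6
Ranks of variable 2: 7, 1, 2, 4, 6, 5, 3
d = r₁ − r₂: -5, 0, 5, 0, -3, 0, 3
d²: 25, 0, 25, 0, 9, 0, 9; Σd² = 68
ρ = 1 − 6·68/(7·48) = 1 − 408/336 = -0.214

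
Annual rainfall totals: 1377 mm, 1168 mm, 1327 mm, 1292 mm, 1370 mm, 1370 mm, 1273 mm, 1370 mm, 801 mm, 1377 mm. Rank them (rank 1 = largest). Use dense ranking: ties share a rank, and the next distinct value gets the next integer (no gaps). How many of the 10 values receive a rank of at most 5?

Sorted (descending): 1377, 1377, 1370, 1370, 1370, 1327, 1292, 1273, 1168, 801
The 2 values of 1377 share dense rank 1.
The 3 values of 1370 share dense rank 2.
Remaining distinct values take the next consecutive integers.
Ranks ≤ 5: {1, 1, 2, 2, 2, 3, 4, 5} → 8 values.

8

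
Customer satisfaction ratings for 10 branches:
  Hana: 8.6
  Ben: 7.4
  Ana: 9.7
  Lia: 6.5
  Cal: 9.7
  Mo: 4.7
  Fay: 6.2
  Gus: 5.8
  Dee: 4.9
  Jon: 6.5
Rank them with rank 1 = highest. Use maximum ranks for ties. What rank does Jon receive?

6

Sorted (descending): 9.7, 9.7, 8.6, 7.4, 6.5, 6.5, 6.2, 5.8, 4.9, 4.7
The 2 values of 9.7 occupy positions 1–2 → each gets rank 2.
The 2 values of 6.5 occupy positions 5–6 → each gets rank 6.
Jon has value 6.5 → rank 6.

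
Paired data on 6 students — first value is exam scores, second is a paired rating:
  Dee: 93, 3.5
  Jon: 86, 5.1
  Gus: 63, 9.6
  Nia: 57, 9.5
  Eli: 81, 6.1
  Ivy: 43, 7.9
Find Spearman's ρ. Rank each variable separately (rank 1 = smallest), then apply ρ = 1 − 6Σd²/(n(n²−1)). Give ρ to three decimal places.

Ranks of variable 1: 6, 5, 3, 2, 4, 1
Ranks of variable 2: 1, 2, 6, 5, 3, 4
d = r₁ − r₂: 5, 3, -3, -3, 1, -3
d²: 25, 9, 9, 9, 1, 9; Σd² = 62
ρ = 1 − 6·62/(6·35) = 1 − 372/210 = -0.771

-0.771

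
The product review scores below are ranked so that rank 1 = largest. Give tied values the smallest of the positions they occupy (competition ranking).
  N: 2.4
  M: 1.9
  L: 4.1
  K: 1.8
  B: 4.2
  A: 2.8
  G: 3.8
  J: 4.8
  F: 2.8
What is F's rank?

Sorted (descending): 4.8, 4.2, 4.1, 3.8, 2.8, 2.8, 2.4, 1.9, 1.8
The 2 values of 2.8 occupy positions 5–6 → each gets rank 5.
F has value 2.8 → rank 5.

5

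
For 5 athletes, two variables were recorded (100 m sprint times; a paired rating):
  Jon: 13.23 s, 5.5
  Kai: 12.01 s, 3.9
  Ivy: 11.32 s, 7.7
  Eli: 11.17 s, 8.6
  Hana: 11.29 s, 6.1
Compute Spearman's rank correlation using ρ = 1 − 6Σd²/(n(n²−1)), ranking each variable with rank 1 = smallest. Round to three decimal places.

Ranks of variable 1: 5, 4, 3, 1, 2
Ranks of variable 2: 2, 1, 4, 5, 3
d = r₁ − r₂: 3, 3, -1, -4, -1
d²: 9, 9, 1, 16, 1; Σd² = 36
ρ = 1 − 6·36/(5·24) = 1 − 216/120 = -0.800

-0.800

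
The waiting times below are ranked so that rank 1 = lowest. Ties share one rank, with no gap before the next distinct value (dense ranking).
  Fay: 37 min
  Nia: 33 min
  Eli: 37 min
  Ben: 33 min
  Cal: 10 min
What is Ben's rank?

Sorted (ascending): 10, 33, 33, 37, 37
The 2 values of 33 share dense rank 2.
The 2 values of 37 share dense rank 3.
Remaining distinct values take the next consecutive integers.
Ben has value 33 min → rank 2.

2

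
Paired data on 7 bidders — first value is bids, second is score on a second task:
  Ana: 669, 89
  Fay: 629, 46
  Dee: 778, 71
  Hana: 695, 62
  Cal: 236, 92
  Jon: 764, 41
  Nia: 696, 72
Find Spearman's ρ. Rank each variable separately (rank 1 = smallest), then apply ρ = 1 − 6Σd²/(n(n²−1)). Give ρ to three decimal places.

Ranks of variable 1: 3, 2, 7, 4, 1, 6, 5
Ranks of variable 2: 6, 2, 4, 3, 7, 1, 5
d = r₁ − r₂: -3, 0, 3, 1, -6, 5, 0
d²: 9, 0, 9, 1, 36, 25, 0; Σd² = 80
ρ = 1 − 6·80/(7·48) = 1 − 480/336 = -0.429

-0.429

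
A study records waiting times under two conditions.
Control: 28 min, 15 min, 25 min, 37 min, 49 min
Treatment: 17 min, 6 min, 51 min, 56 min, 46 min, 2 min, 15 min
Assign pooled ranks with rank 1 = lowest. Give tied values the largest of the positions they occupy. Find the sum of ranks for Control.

35

Sorted (ascending): 2, 6, 15, 15, 17, 25, 28, 37, 46, 49, 51, 56
The 2 values of 15 occupy positions 3–4 → each gets rank 4.
Control values → pooled ranks: 28→7, 15→4, 25→6, 37→8, 49→10
Rank sum = 7 + 4 + 6 + 8 + 10 = 35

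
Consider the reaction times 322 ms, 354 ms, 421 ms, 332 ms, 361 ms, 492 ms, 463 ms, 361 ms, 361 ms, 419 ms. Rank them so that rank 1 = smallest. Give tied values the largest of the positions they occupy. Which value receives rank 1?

Sorted (ascending): 322, 332, 354, 361, 361, 361, 419, 421, 463, 492
The 3 values of 361 occupy positions 4–6 → each gets rank 6.
Rank 1 → value 322.

322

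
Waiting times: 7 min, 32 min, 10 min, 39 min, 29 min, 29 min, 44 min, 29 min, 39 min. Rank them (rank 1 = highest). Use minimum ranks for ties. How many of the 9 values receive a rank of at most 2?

3

Sorted (descending): 44, 39, 39, 32, 29, 29, 29, 10, 7
The 2 values of 39 occupy positions 2–3 → each gets rank 2.
The 3 values of 29 occupy positions 5–7 → each gets rank 5.
Ranks ≤ 2: {1, 2, 2} → 3 values.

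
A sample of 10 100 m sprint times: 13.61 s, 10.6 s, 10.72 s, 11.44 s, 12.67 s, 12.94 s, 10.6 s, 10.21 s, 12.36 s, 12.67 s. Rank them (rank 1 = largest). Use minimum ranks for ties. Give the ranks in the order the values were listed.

Sorted (descending): 13.61, 12.94, 12.67, 12.67, 12.36, 11.44, 10.72, 10.6, 10.6, 10.21
The 2 values of 12.67 occupy positions 3–4 → each gets rank 3.
The 2 values of 10.6 occupy positions 8–9 → each gets rank 8.

1, 8, 7, 6, 3, 2, 8, 10, 5, 3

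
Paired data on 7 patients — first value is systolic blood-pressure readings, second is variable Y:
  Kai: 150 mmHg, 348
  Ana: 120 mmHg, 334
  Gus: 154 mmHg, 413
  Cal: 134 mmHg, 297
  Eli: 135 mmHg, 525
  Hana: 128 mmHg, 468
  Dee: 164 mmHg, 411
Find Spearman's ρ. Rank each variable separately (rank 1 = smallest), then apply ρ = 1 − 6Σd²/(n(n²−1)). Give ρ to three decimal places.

Ranks of variable 1: 5, 1, 6, 3, 4, 2, 7
Ranks of variable 2: 3, 2, 5, 1, 7, 6, 4
d = r₁ − r₂: 2, -1, 1, 2, -3, -4, 3
d²: 4, 1, 1, 4, 9, 16, 9; Σd² = 44
ρ = 1 − 6·44/(7·48) = 1 − 264/336 = 0.214

0.214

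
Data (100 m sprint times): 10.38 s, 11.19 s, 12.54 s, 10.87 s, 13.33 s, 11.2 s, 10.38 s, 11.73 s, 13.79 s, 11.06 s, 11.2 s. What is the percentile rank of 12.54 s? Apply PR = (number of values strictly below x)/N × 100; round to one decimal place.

N = 11.
Strictly below 12.54: 8. Equal to 12.54: 1.
PR = 8/11 × 100 = 72.7

72.7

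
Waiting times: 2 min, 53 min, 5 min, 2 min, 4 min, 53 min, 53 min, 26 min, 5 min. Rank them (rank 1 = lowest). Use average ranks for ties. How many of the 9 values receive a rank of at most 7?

6

Sorted (ascending): 2, 2, 4, 5, 5, 26, 53, 53, 53
The 2 values of 2 occupy positions 1–2 → average rank (1+2)/2 = 1.5.
The 2 values of 5 occupy positions 4–5 → average rank (4+5)/2 = 4.5.
The 3 values of 53 occupy positions 7–9 → average rank 8.
Ranks ≤ 7: {1.5, 1.5, 3, 4.5, 4.5, 6} → 6 values.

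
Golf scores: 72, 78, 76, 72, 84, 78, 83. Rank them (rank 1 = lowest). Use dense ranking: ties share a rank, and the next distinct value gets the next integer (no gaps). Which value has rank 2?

Sorted (ascending): 72, 72, 76, 78, 78, 83, 84
The 2 values of 72 share dense rank 1.
The 2 values of 78 share dense rank 3.
Remaining distinct values take the next consecutive integers.
Rank 2 → value 76.

76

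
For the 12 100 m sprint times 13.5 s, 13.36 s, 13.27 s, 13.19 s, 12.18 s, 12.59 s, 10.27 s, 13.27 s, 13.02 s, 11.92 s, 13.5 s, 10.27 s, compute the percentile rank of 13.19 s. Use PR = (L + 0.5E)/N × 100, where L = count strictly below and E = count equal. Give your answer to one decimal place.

54.2

N = 12.
Strictly below 13.19: 6. Equal to 13.19: 1.
PR = (6 + 0.5·1)/12 × 100 = 54.2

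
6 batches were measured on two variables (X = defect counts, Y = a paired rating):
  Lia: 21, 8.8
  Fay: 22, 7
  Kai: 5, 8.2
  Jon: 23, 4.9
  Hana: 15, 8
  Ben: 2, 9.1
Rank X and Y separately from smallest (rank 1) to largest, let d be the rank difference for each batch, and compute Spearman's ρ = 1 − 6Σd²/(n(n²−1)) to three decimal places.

-0.829

Ranks of variable 1: 4, 5, 2, 6, 3, 1
Ranks of variable 2: 5, 2, 4, 1, 3, 6
d = r₁ − r₂: -1, 3, -2, 5, 0, -5
d²: 1, 9, 4, 25, 0, 25; Σd² = 64
ρ = 1 − 6·64/(6·35) = 1 − 384/210 = -0.829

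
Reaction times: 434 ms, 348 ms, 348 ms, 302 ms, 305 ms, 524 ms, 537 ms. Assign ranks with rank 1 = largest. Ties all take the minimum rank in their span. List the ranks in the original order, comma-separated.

Sorted (descending): 537, 524, 434, 348, 348, 305, 302
The 2 values of 348 occupy positions 4–5 → each gets rank 4.

3, 4, 4, 7, 6, 2, 1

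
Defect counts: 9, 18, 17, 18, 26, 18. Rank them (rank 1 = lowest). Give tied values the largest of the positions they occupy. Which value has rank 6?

Sorted (ascending): 9, 17, 18, 18, 18, 26
The 3 values of 18 occupy positions 3–5 → each gets rank 5.
Rank 6 → value 26.

26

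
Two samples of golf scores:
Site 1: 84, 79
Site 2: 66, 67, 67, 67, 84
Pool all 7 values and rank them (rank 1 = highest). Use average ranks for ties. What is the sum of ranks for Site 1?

4.5

Sorted (descending): 84, 84, 79, 67, 67, 67, 66
The 2 values of 84 occupy positions 1–2 → average rank (1+2)/2 = 1.5.
The 3 values of 67 occupy positions 4–6 → average rank 5.
Site 1 values → pooled ranks: 84→1.5, 79→3
Rank sum = 1.5 + 3 = 4.5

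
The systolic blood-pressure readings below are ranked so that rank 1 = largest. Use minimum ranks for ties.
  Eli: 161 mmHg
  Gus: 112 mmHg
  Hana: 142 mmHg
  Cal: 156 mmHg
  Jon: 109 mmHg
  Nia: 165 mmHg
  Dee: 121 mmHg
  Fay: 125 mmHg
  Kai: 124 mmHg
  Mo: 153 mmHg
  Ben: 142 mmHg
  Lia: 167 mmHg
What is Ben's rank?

6

Sorted (descending): 167, 165, 161, 156, 153, 142, 142, 125, 124, 121, 112, 109
The 2 values of 142 occupy positions 6–7 → each gets rank 6.
Ben has value 142 mmHg → rank 6.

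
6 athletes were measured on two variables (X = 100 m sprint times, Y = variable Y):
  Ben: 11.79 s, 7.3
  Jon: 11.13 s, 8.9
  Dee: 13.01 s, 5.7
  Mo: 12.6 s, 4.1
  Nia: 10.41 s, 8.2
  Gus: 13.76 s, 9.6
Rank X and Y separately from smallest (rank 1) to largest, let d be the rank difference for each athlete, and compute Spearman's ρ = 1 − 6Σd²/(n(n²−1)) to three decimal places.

-0.029

Ranks of variable 1: 3, 2, 5, 4, 1, 6
Ranks of variable 2: 3, 5, 2, 1, 4, 6
d = r₁ − r₂: 0, -3, 3, 3, -3, 0
d²: 0, 9, 9, 9, 9, 0; Σd² = 36
ρ = 1 − 6·36/(6·35) = 1 − 216/210 = -0.029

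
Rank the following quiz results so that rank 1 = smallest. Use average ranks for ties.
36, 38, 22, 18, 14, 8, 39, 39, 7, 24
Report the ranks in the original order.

Sorted (ascending): 7, 8, 14, 18, 22, 24, 36, 38, 39, 39
The 2 values of 39 occupy positions 9–10 → average rank (9+10)/2 = 9.5.

7, 8, 5, 4, 3, 2, 9.5, 9.5, 1, 6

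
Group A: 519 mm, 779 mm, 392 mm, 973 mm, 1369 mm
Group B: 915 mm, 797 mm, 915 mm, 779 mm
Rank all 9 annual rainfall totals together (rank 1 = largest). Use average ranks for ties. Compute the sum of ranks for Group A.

Sorted (descending): 1369, 973, 915, 915, 797, 779, 779, 519, 392
The 2 values of 915 occupy positions 3–4 → average rank (3+4)/2 = 3.5.
The 2 values of 779 occupy positions 6–7 → average rank (6+7)/2 = 6.5.
Group A values → pooled ranks: 519→8, 779→6.5, 392→9, 973→2, 1369→1
Rank sum = 8 + 6.5 + 9 + 2 + 1 = 26.5

26.5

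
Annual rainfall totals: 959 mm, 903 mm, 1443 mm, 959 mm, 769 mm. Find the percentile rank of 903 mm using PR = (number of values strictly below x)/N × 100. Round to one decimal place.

20.0

N = 5.
Strictly below 903: 1. Equal to 903: 1.
PR = 1/5 × 100 = 20.0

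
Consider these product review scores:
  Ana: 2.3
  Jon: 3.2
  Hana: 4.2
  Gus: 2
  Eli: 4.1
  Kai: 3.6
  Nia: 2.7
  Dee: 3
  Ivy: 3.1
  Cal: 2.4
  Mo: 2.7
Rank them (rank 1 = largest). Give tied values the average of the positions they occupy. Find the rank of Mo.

7.5

Sorted (descending): 4.2, 4.1, 3.6, 3.2, 3.1, 3, 2.7, 2.7, 2.4, 2.3, 2
The 2 values of 2.7 occupy positions 7–8 → average rank (7+8)/2 = 7.5.
Mo has value 2.7 → rank 7.5.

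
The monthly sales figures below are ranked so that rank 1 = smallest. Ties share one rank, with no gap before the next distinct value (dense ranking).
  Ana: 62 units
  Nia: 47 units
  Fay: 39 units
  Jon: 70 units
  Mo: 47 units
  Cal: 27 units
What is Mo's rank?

Sorted (ascending): 27, 39, 47, 47, 62, 70
The 2 values of 47 share dense rank 3.
Remaining distinct values take the next consecutive integers.
Mo has value 47 units → rank 3.

3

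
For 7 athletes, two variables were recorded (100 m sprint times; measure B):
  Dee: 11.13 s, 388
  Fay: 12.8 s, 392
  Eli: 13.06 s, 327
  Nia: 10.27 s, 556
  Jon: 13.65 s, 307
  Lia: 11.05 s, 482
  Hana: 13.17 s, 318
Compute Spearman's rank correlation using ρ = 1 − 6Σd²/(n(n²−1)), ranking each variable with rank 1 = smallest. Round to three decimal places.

-0.964

Ranks of variable 1: 3, 4, 5, 1, 7, 2, 6
Ranks of variable 2: 4, 5, 3, 7, 1, 6, 2
d = r₁ − r₂: -1, -1, 2, -6, 6, -4, 4
d²: 1, 1, 4, 36, 36, 16, 16; Σd² = 110
ρ = 1 − 6·110/(7·48) = 1 − 660/336 = -0.964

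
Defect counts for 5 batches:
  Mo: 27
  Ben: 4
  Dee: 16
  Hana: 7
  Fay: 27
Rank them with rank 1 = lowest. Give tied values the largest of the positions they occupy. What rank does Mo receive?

Sorted (ascending): 4, 7, 16, 27, 27
The 2 values of 27 occupy positions 4–5 → each gets rank 5.
Mo has value 27 → rank 5.

5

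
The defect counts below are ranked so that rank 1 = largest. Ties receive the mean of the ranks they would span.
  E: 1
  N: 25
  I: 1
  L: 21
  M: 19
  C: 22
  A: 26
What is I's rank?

Sorted (descending): 26, 25, 22, 21, 19, 1, 1
The 2 values of 1 occupy positions 6–7 → average rank (6+7)/2 = 6.5.
I has value 1 → rank 6.5.

6.5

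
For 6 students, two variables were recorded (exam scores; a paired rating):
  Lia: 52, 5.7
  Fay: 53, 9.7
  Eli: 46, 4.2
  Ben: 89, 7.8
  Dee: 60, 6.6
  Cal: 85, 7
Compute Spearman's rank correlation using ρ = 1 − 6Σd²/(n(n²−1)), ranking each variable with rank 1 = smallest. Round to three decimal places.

Ranks of variable 1: 2, 3, 1, 6, 4, 5
Ranks of variable 2: 2, 6, 1, 5, 3, 4
d = r₁ − r₂: 0, -3, 0, 1, 1, 1
d²: 0, 9, 0, 1, 1, 1; Σd² = 12
ρ = 1 − 6·12/(6·35) = 1 − 72/210 = 0.657

0.657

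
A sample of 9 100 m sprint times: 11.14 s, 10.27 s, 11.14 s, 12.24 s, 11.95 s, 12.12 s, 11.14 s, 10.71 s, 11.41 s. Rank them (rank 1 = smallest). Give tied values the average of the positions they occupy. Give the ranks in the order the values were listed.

Sorted (ascending): 10.27, 10.71, 11.14, 11.14, 11.14, 11.41, 11.95, 12.12, 12.24
The 3 values of 11.14 occupy positions 3–5 → average rank 4.

4, 1, 4, 9, 7, 8, 4, 2, 6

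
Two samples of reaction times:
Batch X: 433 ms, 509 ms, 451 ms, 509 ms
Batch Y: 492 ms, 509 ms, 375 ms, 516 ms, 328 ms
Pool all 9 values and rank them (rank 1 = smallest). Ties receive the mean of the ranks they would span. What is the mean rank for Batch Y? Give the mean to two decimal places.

Sorted (ascending): 328, 375, 433, 451, 492, 509, 509, 509, 516
The 3 values of 509 occupy positions 6–8 → average rank 7.
Batch Y values → pooled ranks: 492→5, 509→7, 375→2, 516→9, 328→1
Mean rank = (5 + 7 + 2 + 9 + 1) / 5 = 4.80

4.80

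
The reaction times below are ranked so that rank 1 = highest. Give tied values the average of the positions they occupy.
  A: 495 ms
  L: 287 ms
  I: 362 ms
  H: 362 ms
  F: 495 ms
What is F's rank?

Sorted (descending): 495, 495, 362, 362, 287
The 2 values of 495 occupy positions 1–2 → average rank (1+2)/2 = 1.5.
The 2 values of 362 occupy positions 3–4 → average rank (3+4)/2 = 3.5.
F has value 495 ms → rank 1.5.

1.5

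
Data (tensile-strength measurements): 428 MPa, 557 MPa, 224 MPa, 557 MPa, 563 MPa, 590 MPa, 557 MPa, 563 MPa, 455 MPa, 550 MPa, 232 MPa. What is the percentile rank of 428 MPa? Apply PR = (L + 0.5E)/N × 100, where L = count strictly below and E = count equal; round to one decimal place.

22.7

N = 11.
Strictly below 428: 2. Equal to 428: 1.
PR = (2 + 0.5·1)/11 × 100 = 22.7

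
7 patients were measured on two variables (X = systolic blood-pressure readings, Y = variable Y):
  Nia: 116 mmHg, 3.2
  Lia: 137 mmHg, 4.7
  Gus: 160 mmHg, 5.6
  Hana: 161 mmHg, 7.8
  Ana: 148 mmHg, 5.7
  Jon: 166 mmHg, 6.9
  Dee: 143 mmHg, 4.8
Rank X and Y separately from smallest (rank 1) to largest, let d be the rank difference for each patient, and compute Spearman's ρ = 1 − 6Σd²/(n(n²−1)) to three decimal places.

0.929

Ranks of variable 1: 1, 2, 5, 6, 4, 7, 3
Ranks of variable 2: 1, 2, 4, 7, 5, 6, 3
d = r₁ − r₂: 0, 0, 1, -1, -1, 1, 0
d²: 0, 0, 1, 1, 1, 1, 0; Σd² = 4
ρ = 1 − 6·4/(7·48) = 1 − 24/336 = 0.929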